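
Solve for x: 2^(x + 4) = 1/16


Express both sides with the same base.
1/16 = 2^(-4)
Since the bases match, equate exponents: x + 4 = -4
So x = -4 - (4) = -8

x = -8


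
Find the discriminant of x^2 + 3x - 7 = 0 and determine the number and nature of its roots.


For ax^2 + bx + c = 0, discriminant D = b^2 - 4ac
Here a = 1, b = 3, c = -7
D = (3)^2 - 4(1)(-7) = 9 + 28 = 37

D = 37 > 0 but not a perfect square
The equation has 2 distinct real irrational roots.

Discriminant = 37, 2 distinct real irrational roots


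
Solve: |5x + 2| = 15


An absolute value equation |expr| = 15 gives two cases:
Case 1: 5x + 2 = 15
  5x = 13, so x = 13/5
Case 2: 5x + 2 = -15
  5x = -17, so x = -17/5

x = -17/5, x = 13/5


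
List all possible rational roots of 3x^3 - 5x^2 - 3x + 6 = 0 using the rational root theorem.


Rational root theorem: possible roots are ±p/q where:
  p divides the constant term (6): p ∈ {1, 2, 3, 6}
  q divides the leading coefficient (3): q ∈ {1, 3}

All possible rational roots: -6, -3, -2, -1, -2/3, -1/3, 1/3, 2/3, 1, 2, 3, 6

-6, -3, -2, -1, -2/3, -1/3, 1/3, 2/3, 1, 2, 3, 6


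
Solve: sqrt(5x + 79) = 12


Square both sides: 5x + 79 = 12^2 = 144
5x = 144 - 79 = 65
x = 13
Check: sqrt(5*13 + 79) = sqrt(144) = 12 ✓

x = 13


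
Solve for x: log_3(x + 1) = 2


Convert to exponential form: x + 1 = 3^2 = 9
x = 9 - 1 = 8
Check: log_3(8 + 1) = log_3(9) = log_3(9) = 2 ✓

x = 8


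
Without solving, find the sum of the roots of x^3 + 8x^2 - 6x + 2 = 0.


By Vieta's formulas for x^3 + bx^2 + cx + d = 0:
  r1 + r2 + r3 = -b/a = -8
  r1*r2 + r1*r3 + r2*r3 = c/a = -6
  r1*r2*r3 = -d/a = -2


Sum = -8


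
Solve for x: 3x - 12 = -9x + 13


Starting with: 3x - 12 = -9x + 13
Move all x terms to left: (3 + 9)x = 13 + 12
Simplify: 12x = 25
Divide both sides by 12: x = 25/12

x = 25/12


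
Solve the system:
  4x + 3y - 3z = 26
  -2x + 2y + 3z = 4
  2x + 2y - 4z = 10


Using Cramer's rule. Expand each determinant along the first row.
D  = 4*[2*(-4) - 3*2] - 3*[(-2)*(-4) - 3*2] + (-3)*[(-2)*2 - 2*2]
  = 4*(-14) - 3*(2) + (-3)*(-8) = -38
Dx = 26*[2*(-4) - 3*2] - 3*[4*(-4) - 3*10] + (-3)*[4*2 - 2*10]
  = 26*(-14) - 3*(-46) + (-3)*(-12) = -190
Dy = 4*[4*(-4) - 3*10] - 26*[(-2)*(-4) - 3*2] + (-3)*[(-2)*10 - 4*2]
  = 4*(-46) - 26*(2) + (-3)*(-28) = -152
Dz = 4*[2*10 - 4*2] - 3*[(-2)*10 - 4*2] + 26*[(-2)*2 - 2*2]
  = 4*(12) - 3*(-28) + 26*(-8) = -76
x = Dx/D = -190/-38 = 5, y = Dy/D = -152/-38 = 4, z = Dz/D = -76/-38 = 2
Check eq1: (4)(5) + (3)(4) + (-3)(2) = 26 = 26 ✓
Check eq2: (-2)(5) + (2)(4) + (3)(2) = 4 = 4 ✓
Check eq3: (2)(5) + (2)(4) + (-4)(2) = 10 = 10 ✓

x = 5, y = 4, z = 2


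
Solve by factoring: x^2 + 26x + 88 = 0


We need two numbers that multiply to 88 and add to 26.
Those numbers are 22 and 4 (since 22 * 4 = 88 and 22 + 4 = 26).
So x^2 + 26x + 88 = (x + 22)(x + 4) = 0
Setting each factor to zero: x = -22 or x = -4

x = -22, x = -4


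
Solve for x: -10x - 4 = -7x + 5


Starting with: -10x - 4 = -7x + 5
Move all x terms to left: (-10 + 7)x = 5 + 4
Simplify: -3x = 9
Divide both sides by -3: x = -3

x = -3


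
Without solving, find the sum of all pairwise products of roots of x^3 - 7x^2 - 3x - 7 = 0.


By Vieta's formulas for x^3 + bx^2 + cx + d = 0:
  r1 + r2 + r3 = -b/a = 7
  r1*r2 + r1*r3 + r2*r3 = c/a = -3
  r1*r2*r3 = -d/a = 7


Sum of pairwise products = -3


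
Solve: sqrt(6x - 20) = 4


Square both sides: 6x - 20 = 4^2 = 16
6x = 16 + 20 = 36
x = 6
Check: sqrt(6*6 - 20) = sqrt(16) = 4 ✓

x = 6


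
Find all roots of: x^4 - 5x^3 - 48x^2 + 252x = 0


The constant term is 0, so x = 0 is a root. Factor out x:
  x^3 - 5x^2 - 48x + 252 = 0
Let p(x) = x^3 - 5x^2 - 48x + 252. By the rational root theorem (leading coefficient 1), any rational root is an integer divisor of 252: try ±1, ±2, ... in turn.
Test x = 1: value = 200 ≠ 0.
Test x = -1: value = 294 ≠ 0.
Test x = 2: value = 144 ≠ 0.
Test x = -2: value = 320 ≠ 0.
Test x = 3: value = 90 ≠ 0.
Test x = -3: value = 324 ≠ 0.
Test x = 4: value = 44 ≠ 0.
Test x = -4: value = 300 ≠ 0.
Test x = 6: value = 0 ✓, so (x - 6) is a factor.
Synthetic division by (x - 6): bring down 1; 1(6) - 5 = 1; 1(6) - 48 = -42; (-42)(6) + 252 = 0 → quotient x^2 + x - 42, remainder 0.
Solve the quadratic x^2 + x - 42 = 0: discriminant = 1^2 - 4(1)(-42) = 1 + 168 = 169.
sqrt(169) = 13, so x = (-1 ± 13)/2: x = 6 or x = -7.
Collecting all roots found:

x = -7, x = 0, x = 6 (multiplicity 2)


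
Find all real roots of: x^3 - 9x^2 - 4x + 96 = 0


Let p(x) = x^3 - 9x^2 - 4x + 96. By the rational root theorem (leading coefficient 1), any rational root is an integer divisor of 96: try ±1, ±2, ... in turn.
Test x = 1: value = 84 ≠ 0.
Test x = -1: value = 90 ≠ 0.
Test x = 2: value = 60 ≠ 0.
Test x = -2: value = 60 ≠ 0.
Test x = 3: value = 30 ≠ 0.
Test x = -3: value = 0 ✓, so (x + 3) is a factor.
Synthetic division by (x + 3): bring down 1; 1(-3) - 9 = -12; (-12)(-3) - 4 = 32; 32(-3) + 96 = 0 → quotient x^2 - 12x + 32, remainder 0.
Solve the quadratic x^2 - 12x + 32 = 0: discriminant = (-12)^2 - 4(1)(32) = 144 - 128 = 16.
sqrt(16) = 4, so x = (12 ± 4)/2: x = 8 or x = 4.

x = -3, x = 4, x = 8


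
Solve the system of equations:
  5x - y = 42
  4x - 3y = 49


Using Cramer's rule:
Determinant D = (5)(-3) - (4)(-1) = -15 + 4 = -11
Dx = (42)(-3) - (49)(-1) = -126 + 49 = -77
Dy = (5)(49) - (4)(42) = 245 - 168 = 77
x = Dx/D = -77/-11 = 7
y = Dy/D = 77/-11 = -7

x = 7, y = -7


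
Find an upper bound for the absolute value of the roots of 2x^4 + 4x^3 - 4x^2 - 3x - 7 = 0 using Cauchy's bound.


Cauchy's bound: all roots r satisfy |r| <= 1 + max(|a_i/a_n|) for i = 0,...,n-1
where a_n is the leading coefficient.

Coefficients: [2, 4, -4, -3, -7]
Leading coefficient a_n = 2
Ratios |a_i/a_n|: 2, 2, 3/2, 7/2
Maximum ratio: 7/2
Cauchy's bound: |r| <= 1 + 7/2 = 9/2

Upper bound = 9/2


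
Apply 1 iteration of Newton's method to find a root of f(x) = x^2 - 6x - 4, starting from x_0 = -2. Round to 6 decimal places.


Newton's method: x_(n+1) = x_n - f(x_n)/f'(x_n)
f(x) = x^2 - 6x - 4
f'(x) = 2x - 6

Iteration 1:
  f(-2.000000) = 12.000000
  f'(-2.000000) = -10.000000
  x_1 = -2.000000 - (12.000000)/(-10.000000) = -0.800000

x_1 = -0.800000


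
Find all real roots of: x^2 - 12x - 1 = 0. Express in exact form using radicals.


Using the quadratic formula: x = (-b ± sqrt(b^2 - 4ac)) / (2a)
Here a = 1, b = -12, c = -1
Discriminant = b^2 - 4ac = (-12)^2 - 4(1)(-1) = 144 + 4 = 148
Since discriminant = 148 > 0, there are two real roots.
x = (12 ± 2*sqrt(37)) / 2
Simplifying: x = 6 ± sqrt(37)
Numerically: x ≈ 12.0828 or x ≈ -0.0828

x = 6 + sqrt(37) or x = 6 - sqrt(37)


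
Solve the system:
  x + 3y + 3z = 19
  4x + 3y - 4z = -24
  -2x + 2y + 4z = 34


Using Cramer's rule. Expand each determinant along the first row.
D  = 1*[3*4 - (-4)*2] - 3*[4*4 - (-4)*(-2)] + 3*[4*2 - 3*(-2)]
  = 1*(20) - 3*(8) + 3*(14) = 38
Dx = 19*[3*4 - (-4)*2] - 3*[(-24)*4 - (-4)*34] + 3*[(-24)*2 - 3*34]
  = 19*(20) - 3*(40) + 3*(-150) = -190
Dy = 1*[(-24)*4 - (-4)*34] - 19*[4*4 - (-4)*(-2)] + 3*[4*34 - (-24)*(-2)]
  = 1*(40) - 19*(8) + 3*(88) = 152
Dz = 1*[3*34 - (-24)*2] - 3*[4*34 - (-24)*(-2)] + 19*[4*2 - 3*(-2)]
  = 1*(150) - 3*(88) + 19*(14) = 152
x = Dx/D = -190/38 = -5, y = Dy/D = 152/38 = 4, z = Dz/D = 152/38 = 4
Check eq1: (1)(-5) + (3)(4) + (3)(4) = 19 = 19 ✓
Check eq2: (4)(-5) + (3)(4) + (-4)(4) = -24 = -24 ✓
Check eq3: (-2)(-5) + (2)(4) + (4)(4) = 34 = 34 ✓

x = -5, y = 4, z = 4


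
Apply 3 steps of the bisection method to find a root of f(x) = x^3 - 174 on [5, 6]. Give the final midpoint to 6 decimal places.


f(x) = x^3 - 174
f(5) = -49 < 0
f(6) = 42 > 0

Step 1: midpoint = (5.000000 + 6.000000)/2 = 5.500000
  f(5.500000) = -7.625000
  f(mid) < 0, so root is in [5.500000, 6.000000]

Step 2: midpoint = (5.500000 + 6.000000)/2 = 5.750000
  f(5.750000) = 16.109375
  f(mid) > 0, so root is in [5.500000, 5.750000]

Step 3: midpoint = (5.500000 + 5.750000)/2 = 5.625000
  f(5.625000) = 3.978516
  f(mid) > 0, so root is in [5.500000, 5.625000]

midpoint = 5.625000


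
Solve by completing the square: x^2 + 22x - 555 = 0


Start: x^2 + 22x - 555 = 0
Move constant: x^2 + 22x = 555
Half of 22 is 11, squared is 121
Add 121 to both sides: x^2 + 22x + 121 = 676
(x + 11)^2 = 676
x + 11 = ±26
x = -11 + 26 = 15 or x = -11 - 26 = -37

x = -37, x = 15


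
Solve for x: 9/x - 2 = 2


Subtract -2 from both sides: 9/x = 4
Multiply both sides by x: 9 = 4 * x
Divide by 4: x = 9/4

x = 9/4


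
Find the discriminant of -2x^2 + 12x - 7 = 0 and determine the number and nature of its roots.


For ax^2 + bx + c = 0, discriminant D = b^2 - 4ac
Here a = -2, b = 12, c = -7
D = (12)^2 - 4(-2)(-7) = 144 - 56 = 88

D = 88 > 0 but not a perfect square
The equation has 2 distinct real irrational roots.

Discriminant = 88, 2 distinct real irrational roots


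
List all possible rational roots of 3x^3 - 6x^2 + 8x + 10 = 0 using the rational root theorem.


Rational root theorem: possible roots are ±p/q where:
  p divides the constant term (10): p ∈ {1, 2, 5, 10}
  q divides the leading coefficient (3): q ∈ {1, 3}

All possible rational roots: -10, -5, -10/3, -2, -5/3, -1, -2/3, -1/3, 1/3, 2/3, 1, 5/3, 2, 10/3, 5, 10

-10, -5, -10/3, -2, -5/3, -1, -2/3, -1/3, 1/3, 2/3, 1, 5/3, 2, 10/3, 5, 10


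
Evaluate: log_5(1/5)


We need the exponent such that 5^? = 1/5
5^(-1) = 1/5^1 = 1/5
Therefore log_5(1/5) = -1

-1


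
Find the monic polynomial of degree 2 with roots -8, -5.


A monic polynomial with roots -8, -5 is:
p(x) = (x + 8)(x + 5)
After multiplying by (x + 8): x + 8
After multiplying by (x + 5): x^2 + 13x + 40

x^2 + 13x + 40


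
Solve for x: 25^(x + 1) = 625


Express both sides with the same base.
625 = 25^2
Since the bases match, equate exponents: x + 1 = 2
So x = 2 - (1) = 1

x = 1


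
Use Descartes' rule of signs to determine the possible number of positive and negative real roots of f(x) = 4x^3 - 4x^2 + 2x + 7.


Descartes' rule of signs:

For positive roots, count sign changes in f(x) = 4x^3 - 4x^2 + 2x + 7:
Signs of coefficients: +, -, +, +
Number of sign changes: 2
Possible positive real roots: 2, 0

For negative roots, examine f(-x) = -4x^3 - 4x^2 - 2x + 7:
Signs of coefficients: -, -, -, +
Number of sign changes: 1
Possible negative real roots: 1

Positive roots: 2 or 0; Negative roots: 1


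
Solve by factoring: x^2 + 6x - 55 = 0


We need two numbers that multiply to -55 and add to 6.
Those numbers are 11 and -5 (since 11 * (-5) = -55 and 11 + (-5) = 6).
So x^2 + 6x - 55 = (x + 11)(x - 5) = 0
Setting each factor to zero: x = -11 or x = 5

x = -11, x = 5


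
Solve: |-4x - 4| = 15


An absolute value equation |expr| = 15 gives two cases:
Case 1: -4x - 4 = 15
  -4x = 19, so x = -19/4
Case 2: -4x - 4 = -15
  -4x = -11, so x = 11/4

x = -19/4, x = 11/4


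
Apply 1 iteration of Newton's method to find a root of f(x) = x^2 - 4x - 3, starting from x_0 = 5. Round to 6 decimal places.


Newton's method: x_(n+1) = x_n - f(x_n)/f'(x_n)
f(x) = x^2 - 4x - 3
f'(x) = 2x - 4

Iteration 1:
  f(5.000000) = 2.000000
  f'(5.000000) = 6.000000
  x_1 = 5.000000 - (2.000000)/(6.000000) = 4.666667

x_1 = 4.666667


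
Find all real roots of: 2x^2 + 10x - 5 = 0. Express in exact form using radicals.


Using the quadratic formula: x = (-b ± sqrt(b^2 - 4ac)) / (2a)
Here a = 2, b = 10, c = -5
Discriminant = b^2 - 4ac = 10^2 - 4(2)(-5) = 100 + 40 = 140
Since discriminant = 140 > 0, there are two real roots.
x = (-10 ± 2*sqrt(35)) / 4
Simplifying: x = (-5 ± sqrt(35)) / 2
Numerically: x ≈ 0.4580 or x ≈ -5.4580

x = (-5 + sqrt(35)) / 2 or x = (-5 - sqrt(35)) / 2


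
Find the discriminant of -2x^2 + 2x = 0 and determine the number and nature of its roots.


For ax^2 + bx + c = 0, discriminant D = b^2 - 4ac
Here a = -2, b = 2, c = 0
D = (2)^2 - 4(-2)(0) = 4 - 0 = 4

D = 4 > 0 and is a perfect square (sqrt = 2)
The equation has 2 distinct real rational roots.

Discriminant = 4, 2 distinct real rational roots


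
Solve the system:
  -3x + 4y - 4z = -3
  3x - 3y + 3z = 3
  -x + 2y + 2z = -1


Using Cramer's rule. Expand each determinant along the first row.
D  = (-3)*[(-3)*2 - 3*2] - 4*[3*2 - 3*(-1)] + (-4)*[3*2 - (-3)*(-1)]
  = (-3)*(-12) - 4*(9) + (-4)*(3) = -12
Dx = (-3)*[(-3)*2 - 3*2] - 4*[3*2 - 3*(-1)] + (-4)*[3*2 - (-3)*(-1)]
  = (-3)*(-12) - 4*(9) + (-4)*(3) = -12
Dy = (-3)*[3*2 - 3*(-1)] - (-3)*[3*2 - 3*(-1)] + (-4)*[3*(-1) - 3*(-1)]
  = (-3)*(9) - (-3)*(9) + (-4)*(0) = 0
Dz = (-3)*[(-3)*(-1) - 3*2] - 4*[3*(-1) - 3*(-1)] + (-3)*[3*2 - (-3)*(-1)]
  = (-3)*(-3) - 4*(0) + (-3)*(3) = 0
x = Dx/D = -12/-12 = 1, y = Dy/D = 0/-12 = 0, z = Dz/D = 0/-12 = 0
Check eq1: (-3)(1) + (4)(0) + (-4)(0) = -3 = -3 ✓
Check eq2: (3)(1) + (-3)(0) + (3)(0) = 3 = 3 ✓
Check eq3: (-1)(1) + (2)(0) + (2)(0) = -1 = -1 ✓

x = 1, y = 0, z = 0


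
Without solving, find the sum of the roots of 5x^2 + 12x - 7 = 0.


By Vieta's formulas for ax^2 + bx + c = 0:
  Sum of roots = -b/a
  Product of roots = c/a

Here a = 5, b = 12, c = -7
Sum = -(12)/5 = -12/5
Product = -7/5 = -7/5

Sum = -12/5


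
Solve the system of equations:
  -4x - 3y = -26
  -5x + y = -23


Using Cramer's rule:
Determinant D = (-4)(1) - (-5)(-3) = -4 - 15 = -19
Dx = (-26)(1) - (-23)(-3) = -26 - 69 = -95
Dy = (-4)(-23) - (-5)(-26) = 92 - 130 = -38
x = Dx/D = -95/-19 = 5
y = Dy/D = -38/-19 = 2

x = 5, y = 2


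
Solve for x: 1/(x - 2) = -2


Multiply both sides by (x - 2): 1 = -2(x - 2)
Distribute: 1 = -2x + 4
-2x = 1 - 4 = -3
x = 3/2

x = 3/2


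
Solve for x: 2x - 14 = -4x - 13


Starting with: 2x - 14 = -4x - 13
Move all x terms to left: (2 + 4)x = -13 + 14
Simplify: 6x = 1
Divide both sides by 6: x = 1/6

x = 1/6


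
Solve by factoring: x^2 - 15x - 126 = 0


We need two numbers that multiply to -126 and add to -15.
Those numbers are -21 and 6 (since (-21) * 6 = -126 and (-21) + 6 = -15).
So x^2 - 15x - 126 = (x - 21)(x + 6) = 0
Setting each factor to zero: x = 21 or x = -6

x = -6, x = 21


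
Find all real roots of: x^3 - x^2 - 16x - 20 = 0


Let p(x) = x^3 - x^2 - 16x - 20. By the rational root theorem (leading coefficient 1), any rational root is an integer divisor of 20: try ±1, ±2, ... in turn.
Test x = 1: value = -36 ≠ 0.
Test x = -1: value = -6 ≠ 0.
Test x = 2: value = -48 ≠ 0.
Test x = -2: value = 0 ✓, so (x + 2) is a factor.
Synthetic division by (x + 2): bring down 1; 1(-2) - 1 = -3; (-3)(-2) - 16 = -10; (-10)(-2) - 20 = 0 → quotient x^2 - 3x - 10, remainder 0.
Solve the quadratic x^2 - 3x - 10 = 0: discriminant = (-3)^2 - 4(1)(-10) = 9 + 40 = 49.
sqrt(49) = 7, so x = (3 ± 7)/2: x = 5 or x = -2.

x = -2 (multiplicity 2), x = 5


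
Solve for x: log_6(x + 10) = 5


Convert to exponential form: x + 10 = 6^5 = 7776
x = 7776 - 10 = 7766
Check: log_6(7766 + 10) = log_6(7776) = log_6(7776) = 5 ✓

x = 7766


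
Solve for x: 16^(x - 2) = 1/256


Express both sides with the same base.
1/256 = 16^(-2)
Since the bases match, equate exponents: x - 2 = -2
So x = -2 - (-2) = 0

x = 0


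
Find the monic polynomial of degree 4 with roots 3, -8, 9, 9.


A monic polynomial with roots 3, -8, 9, 9 is:
p(x) = (x - 3)(x + 8)(x - 9)(x - 9)
After multiplying by (x - 3): x - 3
After multiplying by (x + 8): x^2 + 5x - 24
After multiplying by (x - 9): x^3 - 4x^2 - 69x + 216
After multiplying by (x - 9): x^4 - 13x^3 - 33x^2 + 837x - 1944

x^4 - 13x^3 - 33x^2 + 837x - 1944


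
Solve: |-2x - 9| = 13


An absolute value equation |expr| = 13 gives two cases:
Case 1: -2x - 9 = 13
  -2x = 22, so x = -11
Case 2: -2x - 9 = -13
  -2x = -4, so x = 2

x = -11, x = 2


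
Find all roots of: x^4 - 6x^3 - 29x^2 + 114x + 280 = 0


Let p(x) = x^4 - 6x^3 - 29x^2 + 114x + 280. By the rational root theorem (leading coefficient 1), any rational root is an integer divisor of 280: try ±1, ±2, ... in turn.
Test x = 1: value = 360 ≠ 0.
Test x = -1: value = 144 ≠ 0.
Test x = 2: value = 360 ≠ 0.
Test x = -2: value = 0 ✓, so (x + 2) is a factor.
Synthetic division by (x + 2): bring down 1; 1(-2) - 6 = -8; (-8)(-2) - 29 = -13; (-13)(-2) + 114 = 140; 140(-2) + 280 = 0 → quotient x^3 - 8x^2 - 13x + 140, remainder 0.
Continue with the quotient x^3 - 8x^2 - 13x + 140 (candidates must divide 140; re-test x = -2 first in case it repeats).
Test x = -2: value = 126 ≠ 0.
Test x = 4: value = 24 ≠ 0.
Test x = -4: value = 0 ✓, so (x + 4) is a factor.
Synthetic division by (x + 4): bring down 1; 1(-4) - 8 = -12; (-12)(-4) - 13 = 35; 35(-4) + 140 = 0 → quotient x^2 - 12x + 35, remainder 0.
Solve the quadratic x^2 - 12x + 35 = 0: discriminant = (-12)^2 - 4(1)(35) = 144 - 140 = 4.
sqrt(4) = 2, so x = (12 ± 2)/2: x = 7 or x = 5.
Collecting all roots found:

x = -4, x = -2, x = 5, x = 7


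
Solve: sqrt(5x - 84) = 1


Square both sides: 5x - 84 = 1^2 = 1
5x = 1 + 84 = 85
x = 17
Check: sqrt(5*17 - 84) = sqrt(1) = 1 ✓

x = 17


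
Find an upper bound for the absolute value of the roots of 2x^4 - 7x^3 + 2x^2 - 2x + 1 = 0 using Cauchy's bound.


Cauchy's bound: all roots r satisfy |r| <= 1 + max(|a_i/a_n|) for i = 0,...,n-1
where a_n is the leading coefficient.

Coefficients: [2, -7, 2, -2, 1]
Leading coefficient a_n = 2
Ratios |a_i/a_n|: 7/2, 1, 1, 1/2
Maximum ratio: 7/2
Cauchy's bound: |r| <= 1 + 7/2 = 9/2

Upper bound = 9/2


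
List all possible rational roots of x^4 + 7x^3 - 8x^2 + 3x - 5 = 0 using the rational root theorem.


Rational root theorem: possible roots are ±p/q where:
  p divides the constant term (-5): p ∈ {1, 5}
  q divides the leading coefficient (1): q ∈ {1}

All possible rational roots: -5, -1, 1, 5

-5, -1, 1, 5


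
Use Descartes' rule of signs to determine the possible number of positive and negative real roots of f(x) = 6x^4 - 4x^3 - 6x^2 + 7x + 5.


Descartes' rule of signs:

For positive roots, count sign changes in f(x) = 6x^4 - 4x^3 - 6x^2 + 7x + 5:
Signs of coefficients: +, -, -, +, +
Number of sign changes: 2
Possible positive real roots: 2, 0

For negative roots, examine f(-x) = 6x^4 + 4x^3 - 6x^2 - 7x + 5:
Signs of coefficients: +, +, -, -, +
Number of sign changes: 2
Possible negative real roots: 2, 0

Positive roots: 2 or 0; Negative roots: 2 or 0


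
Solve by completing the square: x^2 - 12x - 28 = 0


Start: x^2 - 12x - 28 = 0
Move constant: x^2 - 12x = 28
Half of -12 is -6, squared is 36
Add 36 to both sides: x^2 - 12x + 36 = 64
(x - 6)^2 = 64
x - 6 = ±8
x = 6 + 8 = 14 or x = 6 - 8 = -2

x = -2, x = 14


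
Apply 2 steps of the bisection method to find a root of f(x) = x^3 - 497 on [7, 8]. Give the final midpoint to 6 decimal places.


f(x) = x^3 - 497
f(7) = -154 < 0
f(8) = 15 > 0

Step 1: midpoint = (7.000000 + 8.000000)/2 = 7.500000
  f(7.500000) = -75.125000
  f(mid) < 0, so root is in [7.500000, 8.000000]

Step 2: midpoint = (7.500000 + 8.000000)/2 = 7.750000
  f(7.750000) = -31.515625
  f(mid) < 0, so root is in [7.750000, 8.000000]

midpoint = 7.750000


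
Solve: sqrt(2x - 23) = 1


Square both sides: 2x - 23 = 1^2 = 1
2x = 1 + 23 = 24
x = 12
Check: sqrt(2*12 - 23) = sqrt(1) = 1 ✓

x = 12


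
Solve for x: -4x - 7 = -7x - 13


Starting with: -4x - 7 = -7x - 13
Move all x terms to left: (-4 + 7)x = -13 + 7
Simplify: 3x = -6
Divide both sides by 3: x = -2

x = -2


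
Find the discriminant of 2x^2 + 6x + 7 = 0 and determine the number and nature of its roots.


For ax^2 + bx + c = 0, discriminant D = b^2 - 4ac
Here a = 2, b = 6, c = 7
D = (6)^2 - 4(2)(7) = 36 - 56 = -20

D = -20 < 0
The equation has no real roots (2 complex conjugate roots).

Discriminant = -20, no real roots (2 complex conjugate roots)


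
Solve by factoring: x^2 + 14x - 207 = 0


We need two numbers that multiply to -207 and add to 14.
Those numbers are 23 and -9 (since 23 * (-9) = -207 and 23 + (-9) = 14).
So x^2 + 14x - 207 = (x + 23)(x - 9) = 0
Setting each factor to zero: x = -23 or x = 9

x = -23, x = 9


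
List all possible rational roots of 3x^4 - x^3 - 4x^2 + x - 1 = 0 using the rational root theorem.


Rational root theorem: possible roots are ±p/q where:
  p divides the constant term (-1): p ∈ {1}
  q divides the leading coefficient (3): q ∈ {1, 3}

All possible rational roots: -1, -1/3, 1/3, 1

-1, -1/3, 1/3, 1


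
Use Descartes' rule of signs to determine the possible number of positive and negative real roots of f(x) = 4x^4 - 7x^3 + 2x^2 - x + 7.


Descartes' rule of signs:

For positive roots, count sign changes in f(x) = 4x^4 - 7x^3 + 2x^2 - x + 7:
Signs of coefficients: +, -, +, -, +
Number of sign changes: 4
Possible positive real roots: 4, 2, 0

For negative roots, examine f(-x) = 4x^4 + 7x^3 + 2x^2 + x + 7:
Signs of coefficients: +, +, +, +, +
Number of sign changes: 0
Possible negative real roots: 0

Positive roots: 4 or 2 or 0; Negative roots: 0


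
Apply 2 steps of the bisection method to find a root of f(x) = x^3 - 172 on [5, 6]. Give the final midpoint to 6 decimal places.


f(x) = x^3 - 172
f(5) = -47 < 0
f(6) = 44 > 0

Step 1: midpoint = (5.000000 + 6.000000)/2 = 5.500000
  f(5.500000) = -5.625000
  f(mid) < 0, so root is in [5.500000, 6.000000]

Step 2: midpoint = (5.500000 + 6.000000)/2 = 5.750000
  f(5.750000) = 18.109375
  f(mid) > 0, so root is in [5.500000, 5.750000]

midpoint = 5.750000


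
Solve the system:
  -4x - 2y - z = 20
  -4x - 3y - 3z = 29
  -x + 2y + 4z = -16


Using Cramer's rule. Expand each determinant along the first row.
D  = (-4)*[(-3)*4 - (-3)*2] - (-2)*[(-4)*4 - (-3)*(-1)] + (-1)*[(-4)*2 - (-3)*(-1)]
  = (-4)*(-6) - (-2)*(-19) + (-1)*(-11) = -3
Dx = 20*[(-3)*4 - (-3)*2] - (-2)*[29*4 - (-3)*(-16)] + (-1)*[29*2 - (-3)*(-16)]
  = 20*(-6) - (-2)*(68) + (-1)*(10) = 6
Dy = (-4)*[29*4 - (-3)*(-16)] - 20*[(-4)*4 - (-3)*(-1)] + (-1)*[(-4)*(-16) - 29*(-1)]
  = (-4)*(68) - 20*(-19) + (-1)*(93) = 15
Dz = (-4)*[(-3)*(-16) - 29*2] - (-2)*[(-4)*(-16) - 29*(-1)] + 20*[(-4)*2 - (-3)*(-1)]
  = (-4)*(-10) - (-2)*(93) + 20*(-11) = 6
x = Dx/D = 6/-3 = -2, y = Dy/D = 15/-3 = -5, z = Dz/D = 6/-3 = -2
Check eq1: (-4)(-2) + (-2)(-5) + (-1)(-2) = 20 = 20 ✓
Check eq2: (-4)(-2) + (-3)(-5) + (-3)(-2) = 29 = 29 ✓
Check eq3: (-1)(-2) + (2)(-5) + (4)(-2) = -16 = -16 ✓

x = -2, y = -5, z = -2


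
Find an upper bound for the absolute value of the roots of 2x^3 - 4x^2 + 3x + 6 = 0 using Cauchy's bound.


Cauchy's bound: all roots r satisfy |r| <= 1 + max(|a_i/a_n|) for i = 0,...,n-1
where a_n is the leading coefficient.

Coefficients: [2, -4, 3, 6]
Leading coefficient a_n = 2
Ratios |a_i/a_n|: 2, 3/2, 3
Maximum ratio: 3
Cauchy's bound: |r| <= 1 + 3 = 4

Upper bound = 4


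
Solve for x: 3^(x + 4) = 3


Express both sides with the same base.
3 = 3^1
Since the bases match, equate exponents: x + 4 = 1
So x = 1 - (4) = -3

x = -3


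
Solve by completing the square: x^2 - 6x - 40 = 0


Start: x^2 - 6x - 40 = 0
Move constant: x^2 - 6x = 40
Half of -6 is -3, squared is 9
Add 9 to both sides: x^2 - 6x + 9 = 49
(x - 3)^2 = 49
x - 3 = ±7
x = 3 + 7 = 10 or x = 3 - 7 = -4

x = -4, x = 10


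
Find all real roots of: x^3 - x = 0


The constant term is 0, so x = 0 is a root. Factor out x:
  x(x^2 - 1) = 0
Solve the quadratic x^2 - 1 = 0: discriminant = 0^2 - 4(1)(-1) = 0 + 4 = 4.
sqrt(4) = 2, so x = (0 ± 2)/2: x = 1 or x = -1.

x = -1, x = 0, x = 1


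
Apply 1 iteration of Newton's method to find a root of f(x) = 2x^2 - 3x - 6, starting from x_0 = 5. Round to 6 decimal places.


Newton's method: x_(n+1) = x_n - f(x_n)/f'(x_n)
f(x) = 2x^2 - 3x - 6
f'(x) = 4x - 3

Iteration 1:
  f(5.000000) = 29.000000
  f'(5.000000) = 17.000000
  x_1 = 5.000000 - (29.000000)/(17.000000) = 3.294118

x_1 = 3.294118


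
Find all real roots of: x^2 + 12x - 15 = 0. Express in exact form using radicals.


Using the quadratic formula: x = (-b ± sqrt(b^2 - 4ac)) / (2a)
Here a = 1, b = 12, c = -15
Discriminant = b^2 - 4ac = 12^2 - 4(1)(-15) = 144 + 60 = 204
Since discriminant = 204 > 0, there are two real roots.
x = (-12 ± 2*sqrt(51)) / 2
Simplifying: x = -6 ± sqrt(51)
Numerically: x ≈ 1.1414 or x ≈ -13.1414

x = -6 + sqrt(51) or x = -6 - sqrt(51)


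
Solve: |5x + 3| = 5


An absolute value equation |expr| = 5 gives two cases:
Case 1: 5x + 3 = 5
  5x = 2, so x = 2/5
Case 2: 5x + 3 = -5
  5x = -8, so x = -8/5

x = -8/5, x = 2/5


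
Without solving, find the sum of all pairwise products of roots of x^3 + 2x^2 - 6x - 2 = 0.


By Vieta's formulas for x^3 + bx^2 + cx + d = 0:
  r1 + r2 + r3 = -b/a = -2
  r1*r2 + r1*r3 + r2*r3 = c/a = -6
  r1*r2*r3 = -d/a = 2


Sum of pairwise products = -6


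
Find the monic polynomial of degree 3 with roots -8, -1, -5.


A monic polynomial with roots -8, -1, -5 is:
p(x) = (x + 8)(x + 1)(x + 5)
After multiplying by (x + 8): x + 8
After multiplying by (x + 1): x^2 + 9x + 8
After multiplying by (x + 5): x^3 + 14x^2 + 53x + 40

x^3 + 14x^2 + 53x + 40


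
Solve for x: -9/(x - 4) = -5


Multiply both sides by (x - 4): -9 = -5(x - 4)
Distribute: -9 = -5x + 20
-5x = -9 - 20 = -29
x = 29/5

x = 29/5


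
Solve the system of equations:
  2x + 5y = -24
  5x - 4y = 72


Using Cramer's rule:
Determinant D = (2)(-4) - (5)(5) = -8 - 25 = -33
Dx = (-24)(-4) - (72)(5) = 96 - 360 = -264
Dy = (2)(72) - (5)(-24) = 144 + 120 = 264
x = Dx/D = -264/-33 = 8
y = Dy/D = 264/-33 = -8

x = 8, y = -8


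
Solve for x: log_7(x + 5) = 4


Convert to exponential form: x + 5 = 7^4 = 2401
x = 2401 - 5 = 2396
Check: log_7(2396 + 5) = log_7(2401) = log_7(2401) = 4 ✓

x = 2396


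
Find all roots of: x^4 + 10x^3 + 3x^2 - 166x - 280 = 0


Let p(x) = x^4 + 10x^3 + 3x^2 - 166x - 280. By the rational root theorem (leading coefficient 1), any rational root is an integer divisor of 280: try ±1, ±2, ... in turn.
Test x = 1: value = -432 ≠ 0.
Test x = -1: value = -120 ≠ 0.
Test x = 2: value = -504 ≠ 0.
Test x = -2: value = 0 ✓, so (x + 2) is a factor.
Synthetic division by (x + 2): bring down 1; 1(-2) + 10 = 8; 8(-2) + 3 = -13; (-13)(-2) - 166 = -140; (-140)(-2) - 280 = 0 → quotient x^3 + 8x^2 - 13x - 140, remainder 0.
Continue with the quotient x^3 + 8x^2 - 13x - 140 (candidates must divide 140; re-test x = -2 first in case it repeats).
Test x = -2: value = -90 ≠ 0.
Test x = 4: value = 0 ✓, so (x - 4) is a factor.
Synthetic division by (x - 4): bring down 1; 1(4) + 8 = 12; 12(4) - 13 = 35; 35(4) - 140 = 0 → quotient x^2 + 12x + 35, remainder 0.
Solve the quadratic x^2 + 12x + 35 = 0: discriminant = 12^2 - 4(1)(35) = 144 - 140 = 4.
sqrt(4) = 2, so x = (-12 ± 2)/2: x = -5 or x = -7.
Collecting all roots found:

x = -7, x = -5, x = -2, x = 4


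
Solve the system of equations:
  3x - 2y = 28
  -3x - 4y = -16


Using Cramer's rule:
Determinant D = (3)(-4) - (-3)(-2) = -12 - 6 = -18
Dx = (28)(-4) - (-16)(-2) = -112 - 32 = -144
Dy = (3)(-16) - (-3)(28) = -48 + 84 = 36
x = Dx/D = -144/-18 = 8
y = Dy/D = 36/-18 = -2

x = 8, y = -2


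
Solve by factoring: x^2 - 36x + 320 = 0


We need two numbers that multiply to 320 and add to -36.
Those numbers are -20 and -16 (since (-20) * (-16) = 320 and (-20) + (-16) = -36).
So x^2 - 36x + 320 = (x - 20)(x - 16) = 0
Setting each factor to zero: x = 20 or x = 16

x = 16, x = 20


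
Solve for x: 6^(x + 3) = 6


Express both sides with the same base.
6 = 6^1
Since the bases match, equate exponents: x + 3 = 1
So x = 1 - (3) = -2

x = -2


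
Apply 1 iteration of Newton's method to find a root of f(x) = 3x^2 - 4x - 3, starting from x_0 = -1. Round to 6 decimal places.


Newton's method: x_(n+1) = x_n - f(x_n)/f'(x_n)
f(x) = 3x^2 - 4x - 3
f'(x) = 6x - 4

Iteration 1:
  f(-1.000000) = 4.000000
  f'(-1.000000) = -10.000000
  x_1 = -1.000000 - (4.000000)/(-10.000000) = -0.600000

x_1 = -0.600000


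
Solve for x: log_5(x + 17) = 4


Convert to exponential form: x + 17 = 5^4 = 625
x = 625 - 17 = 608
Check: log_5(608 + 17) = log_5(625) = log_5(625) = 4 ✓

x = 608


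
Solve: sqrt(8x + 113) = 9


Square both sides: 8x + 113 = 9^2 = 81
8x = 81 - 113 = -32
x = -4
Check: sqrt(8*(-4) + 113) = sqrt(81) = 9 ✓

x = -4


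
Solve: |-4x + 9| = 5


An absolute value equation |expr| = 5 gives two cases:
Case 1: -4x + 9 = 5
  -4x = -4, so x = 1
Case 2: -4x + 9 = -5
  -4x = -14, so x = 7/2

x = 1, x = 7/2


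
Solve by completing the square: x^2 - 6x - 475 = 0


Start: x^2 - 6x - 475 = 0
Move constant: x^2 - 6x = 475
Half of -6 is -3, squared is 9
Add 9 to both sides: x^2 - 6x + 9 = 484
(x - 3)^2 = 484
x - 3 = ±22
x = 3 + 22 = 25 or x = 3 - 22 = -19

x = -19, x = 25


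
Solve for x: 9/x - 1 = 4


Subtract -1 from both sides: 9/x = 5
Multiply both sides by x: 9 = 5 * x
Divide by 5: x = 9/5

x = 9/5


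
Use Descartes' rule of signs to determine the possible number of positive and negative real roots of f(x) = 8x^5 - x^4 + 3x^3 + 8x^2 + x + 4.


Descartes' rule of signs:

For positive roots, count sign changes in f(x) = 8x^5 - x^4 + 3x^3 + 8x^2 + x + 4:
Signs of coefficients: +, -, +, +, +, +
Number of sign changes: 2
Possible positive real roots: 2, 0

For negative roots, examine f(-x) = -8x^5 - x^4 - 3x^3 + 8x^2 - x + 4:
Signs of coefficients: -, -, -, +, -, +
Number of sign changes: 3
Possible negative real roots: 3, 1

Positive roots: 2 or 0; Negative roots: 3 or 1


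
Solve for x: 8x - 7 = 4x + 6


Starting with: 8x - 7 = 4x + 6
Move all x terms to left: (8 - 4)x = 6 + 7
Simplify: 4x = 13
Divide both sides by 4: x = 13/4

x = 13/4


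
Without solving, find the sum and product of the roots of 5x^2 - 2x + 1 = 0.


By Vieta's formulas for ax^2 + bx + c = 0:
  Sum of roots = -b/a
  Product of roots = c/a

Here a = 5, b = -2, c = 1
Sum = -(-2)/5 = 2/5
Product = 1/5 = 1/5

Sum = 2/5, Product = 1/5


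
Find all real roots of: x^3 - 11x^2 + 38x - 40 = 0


Let p(x) = x^3 - 11x^2 + 38x - 40. By the rational root theorem (leading coefficient 1), any rational root is an integer divisor of 40: try ±1, ±2, ... in turn.
Test x = 1: value = -12 ≠ 0.
Test x = -1: value = -90 ≠ 0.
Test x = 2: value = 0 ✓, so (x - 2) is a factor.
Synthetic division by (x - 2): bring down 1; 1(2) - 11 = -9; (-9)(2) + 38 = 20; 20(2) - 40 = 0 → quotient x^2 - 9x + 20, remainder 0.
Solve the quadratic x^2 - 9x + 20 = 0: discriminant = (-9)^2 - 4(1)(20) = 81 - 80 = 1.
sqrt(1) = 1, so x = (9 ± 1)/2: x = 5 or x = 4.

x = 2, x = 4, x = 5


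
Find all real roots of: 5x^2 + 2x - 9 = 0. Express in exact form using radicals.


Using the quadratic formula: x = (-b ± sqrt(b^2 - 4ac)) / (2a)
Here a = 5, b = 2, c = -9
Discriminant = b^2 - 4ac = 2^2 - 4(5)(-9) = 4 + 180 = 184
Since discriminant = 184 > 0, there are two real roots.
x = (-2 ± 2*sqrt(46)) / 10
Simplifying: x = (-1 ± sqrt(46)) / 5
Numerically: x ≈ 1.1565 or x ≈ -1.5565

x = (-1 + sqrt(46)) / 5 or x = (-1 - sqrt(46)) / 5


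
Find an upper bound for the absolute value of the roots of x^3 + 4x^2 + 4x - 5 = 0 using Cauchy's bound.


Cauchy's bound: all roots r satisfy |r| <= 1 + max(|a_i/a_n|) for i = 0,...,n-1
where a_n is the leading coefficient.

Coefficients: [1, 4, 4, -5]
Leading coefficient a_n = 1
Ratios |a_i/a_n|: 4, 4, 5
Maximum ratio: 5
Cauchy's bound: |r| <= 1 + 5 = 6

Upper bound = 6


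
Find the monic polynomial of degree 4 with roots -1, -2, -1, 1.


A monic polynomial with roots -1, -2, -1, 1 is:
p(x) = (x + 1)(x + 2)(x + 1)(x - 1)
After multiplying by (x + 1): x + 1
After multiplying by (x + 2): x^2 + 3x + 2
After multiplying by (x + 1): x^3 + 4x^2 + 5x + 2
After multiplying by (x - 1): x^4 + 3x^3 + x^2 - 3x - 2

x^4 + 3x^3 + x^2 - 3x - 2


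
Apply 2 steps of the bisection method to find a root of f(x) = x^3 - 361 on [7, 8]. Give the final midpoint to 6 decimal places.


f(x) = x^3 - 361
f(7) = -18 < 0
f(8) = 151 > 0

Step 1: midpoint = (7.000000 + 8.000000)/2 = 7.500000
  f(7.500000) = 60.875000
  f(mid) > 0, so root is in [7.000000, 7.500000]

Step 2: midpoint = (7.000000 + 7.500000)/2 = 7.250000
  f(7.250000) = 20.078125
  f(mid) > 0, so root is in [7.000000, 7.250000]

midpoint = 7.250000


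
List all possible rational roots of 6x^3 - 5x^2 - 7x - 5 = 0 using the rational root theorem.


Rational root theorem: possible roots are ±p/q where:
  p divides the constant term (-5): p ∈ {1, 5}
  q divides the leading coefficient (6): q ∈ {1, 2, 3, 6}

All possible rational roots: -5, -5/2, -5/3, -1, -5/6, -1/2, -1/3, -1/6, 1/6, 1/3, 1/2, 5/6, 1, 5/3, 5/2, 5

-5, -5/2, -5/3, -1, -5/6, -1/2, -1/3, -1/6, 1/6, 1/3, 1/2, 5/6, 1, 5/3, 5/2, 5


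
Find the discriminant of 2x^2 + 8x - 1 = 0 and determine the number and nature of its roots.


For ax^2 + bx + c = 0, discriminant D = b^2 - 4ac
Here a = 2, b = 8, c = -1
D = (8)^2 - 4(2)(-1) = 64 + 8 = 72

D = 72 > 0 but not a perfect square
The equation has 2 distinct real irrational roots.

Discriminant = 72, 2 distinct real irrational roots


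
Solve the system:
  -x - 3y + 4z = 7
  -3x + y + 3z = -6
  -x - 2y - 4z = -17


Using Cramer's rule. Expand each determinant along the first row.
D  = (-1)*[1*(-4) - 3*(-2)] - (-3)*[(-3)*(-4) - 3*(-1)] + 4*[(-3)*(-2) - 1*(-1)]
  = (-1)*(2) - (-3)*(15) + 4*(7) = 71
Dx = 7*[1*(-4) - 3*(-2)] - (-3)*[(-6)*(-4) - 3*(-17)] + 4*[(-6)*(-2) - 1*(-17)]
  = 7*(2) - (-3)*(75) + 4*(29) = 355
Dy = (-1)*[(-6)*(-4) - 3*(-17)] - 7*[(-3)*(-4) - 3*(-1)] + 4*[(-3)*(-17) - (-6)*(-1)]
  = (-1)*(75) - 7*(15) + 4*(45) = 0
Dz = (-1)*[1*(-17) - (-6)*(-2)] - (-3)*[(-3)*(-17) - (-6)*(-1)] + 7*[(-3)*(-2) - 1*(-1)]
  = (-1)*(-29) - (-3)*(45) + 7*(7) = 213
x = Dx/D = 355/71 = 5, y = Dy/D = 0/71 = 0, z = Dz/D = 213/71 = 3
Check eq1: (-1)(5) + (-3)(0) + (4)(3) = 7 = 7 ✓
Check eq2: (-3)(5) + (1)(0) + (3)(3) = -6 = -6 ✓
Check eq3: (-1)(5) + (-2)(0) + (-4)(3) = -17 = -17 ✓

x = 5, y = 0, z = 3


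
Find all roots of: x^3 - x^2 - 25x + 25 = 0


Let p(x) = x^3 - x^2 - 25x + 25. By the rational root theorem (leading coefficient 1), any rational root is an integer divisor of 25: try ±1, ±2, ... in turn.
Test x = 1: value = 0 ✓, so (x - 1) is a factor.
Synthetic division by (x - 1): bring down 1; 1(1) - 1 = 0; 0(1) - 25 = -25; (-25)(1) + 25 = 0 → quotient x^2 - 25, remainder 0.
Solve the quadratic x^2 - 25 = 0: discriminant = 0^2 - 4(1)(-25) = 0 + 100 = 100.
sqrt(100) = 10, so x = (0 ± 10)/2: x = 5 or x = -5.
Collecting all roots found:

x = -5, x = 1, x = 5


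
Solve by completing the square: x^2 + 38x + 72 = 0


Start: x^2 + 38x + 72 = 0
Move constant: x^2 + 38x = -72
Half of 38 is 19, squared is 361
Add 361 to both sides: x^2 + 38x + 361 = 289
(x + 19)^2 = 289
x + 19 = ±17
x = -19 + 17 = -2 or x = -19 - 17 = -36

x = -36, x = -2


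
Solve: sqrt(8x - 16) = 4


Square both sides: 8x - 16 = 4^2 = 16
8x = 16 + 16 = 32
x = 4
Check: sqrt(8*4 - 16) = sqrt(16) = 4 ✓

x = 4


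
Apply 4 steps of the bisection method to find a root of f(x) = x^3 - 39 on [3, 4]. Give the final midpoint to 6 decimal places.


f(x) = x^3 - 39
f(3) = -12 < 0
f(4) = 25 > 0

Step 1: midpoint = (3.000000 + 4.000000)/2 = 3.500000
  f(3.500000) = 3.875000
  f(mid) > 0, so root is in [3.000000, 3.500000]

Step 2: midpoint = (3.000000 + 3.500000)/2 = 3.250000
  f(3.250000) = -4.671875
  f(mid) < 0, so root is in [3.250000, 3.500000]

Step 3: midpoint = (3.250000 + 3.500000)/2 = 3.375000
  f(3.375000) = -0.556641
  f(mid) < 0, so root is in [3.375000, 3.500000]

Step 4: midpoint = (3.375000 + 3.500000)/2 = 3.437500
  f(3.437500) = 1.618896
  f(mid) > 0, so root is in [3.375000, 3.437500]

midpoint = 3.437500


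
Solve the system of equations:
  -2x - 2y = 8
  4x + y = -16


Using Cramer's rule:
Determinant D = (-2)(1) - (4)(-2) = -2 + 8 = 6
Dx = (8)(1) - (-16)(-2) = 8 - 32 = -24
Dy = (-2)(-16) - (4)(8) = 32 - 32 = 0
x = Dx/D = -24/6 = -4
y = Dy/D = 0/6 = 0

x = -4, y = 0


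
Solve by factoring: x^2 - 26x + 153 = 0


We need two numbers that multiply to 153 and add to -26.
Those numbers are -9 and -17 (since (-9) * (-17) = 153 and (-9) + (-17) = -26).
So x^2 - 26x + 153 = (x - 9)(x - 17) = 0
Setting each factor to zero: x = 9 or x = 17

x = 9, x = 17


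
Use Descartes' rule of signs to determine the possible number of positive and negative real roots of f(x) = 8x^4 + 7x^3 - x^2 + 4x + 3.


Descartes' rule of signs:

For positive roots, count sign changes in f(x) = 8x^4 + 7x^3 - x^2 + 4x + 3:
Signs of coefficients: +, +, -, +, +
Number of sign changes: 2
Possible positive real roots: 2, 0

For negative roots, examine f(-x) = 8x^4 - 7x^3 - x^2 - 4x + 3:
Signs of coefficients: +, -, -, -, +
Number of sign changes: 2
Possible negative real roots: 2, 0

Positive roots: 2 or 0; Negative roots: 2 or 0


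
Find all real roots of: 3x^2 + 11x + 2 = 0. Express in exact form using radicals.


Using the quadratic formula: x = (-b ± sqrt(b^2 - 4ac)) / (2a)
Here a = 3, b = 11, c = 2
Discriminant = b^2 - 4ac = 11^2 - 4(3)(2) = 121 - 24 = 97
Since discriminant = 97 > 0, there are two real roots.
x = (-11 ± sqrt(97)) / 6
Numerically: x ≈ -0.1919 or x ≈ -3.4748

x = (-11 + sqrt(97)) / 6 or x = (-11 - sqrt(97)) / 6


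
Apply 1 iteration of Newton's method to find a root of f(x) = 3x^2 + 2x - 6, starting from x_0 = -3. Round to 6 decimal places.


Newton's method: x_(n+1) = x_n - f(x_n)/f'(x_n)
f(x) = 3x^2 + 2x - 6
f'(x) = 6x + 2

Iteration 1:
  f(-3.000000) = 15.000000
  f'(-3.000000) = -16.000000
  x_1 = -3.000000 - (15.000000)/(-16.000000) = -2.062500

x_1 = -2.062500


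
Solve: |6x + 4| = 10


An absolute value equation |expr| = 10 gives two cases:
Case 1: 6x + 4 = 10
  6x = 6, so x = 1
Case 2: 6x + 4 = -10
  6x = -14, so x = -7/3

x = -7/3, x = 1


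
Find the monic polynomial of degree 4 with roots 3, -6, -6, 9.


A monic polynomial with roots 3, -6, -6, 9 is:
p(x) = (x - 3)(x + 6)(x + 6)(x - 9)
After multiplying by (x - 3): x - 3
After multiplying by (x + 6): x^2 + 3x - 18
After multiplying by (x + 6): x^3 + 9x^2 - 108
After multiplying by (x - 9): x^4 - 81x^2 - 108x + 972

x^4 - 81x^2 - 108x + 972


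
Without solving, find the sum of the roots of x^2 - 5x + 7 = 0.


By Vieta's formulas for ax^2 + bx + c = 0:
  Sum of roots = -b/a
  Product of roots = c/a

Here a = 1, b = -5, c = 7
Sum = -(-5)/1 = 5
Product = 7/1 = 7

Sum = 5


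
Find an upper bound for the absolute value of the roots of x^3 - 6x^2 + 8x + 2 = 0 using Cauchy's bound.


Cauchy's bound: all roots r satisfy |r| <= 1 + max(|a_i/a_n|) for i = 0,...,n-1
where a_n is the leading coefficient.

Coefficients: [1, -6, 8, 2]
Leading coefficient a_n = 1
Ratios |a_i/a_n|: 6, 8, 2
Maximum ratio: 8
Cauchy's bound: |r| <= 1 + 8 = 9

Upper bound = 9


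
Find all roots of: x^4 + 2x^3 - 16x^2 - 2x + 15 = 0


Let p(x) = x^4 + 2x^3 - 16x^2 - 2x + 15. By the rational root theorem (leading coefficient 1), any rational root is an integer divisor of 15: try ±1, ±2, ... in turn.
Test x = 1: value = 0 ✓, so (x - 1) is a factor.
Synthetic division by (x - 1): bring down 1; 1(1) + 2 = 3; 3(1) - 16 = -13; (-13)(1) - 2 = -15; (-15)(1) + 15 = 0 → quotient x^3 + 3x^2 - 13x - 15, remainder 0.
Continue with the quotient x^3 + 3x^2 - 13x - 15 (candidates must divide 15; re-test x = 1 first in case it repeats).
Test x = 1: value = -24 ≠ 0.
Test x = -1: value = 0 ✓, so (x + 1) is a factor.
Synthetic division by (x + 1): bring down 1; 1(-1) + 3 = 2; 2(-1) - 13 = -15; (-15)(-1) - 15 = 0 → quotient x^2 + 2x - 15, remainder 0.
Solve the quadratic x^2 + 2x - 15 = 0: discriminant = 2^2 - 4(1)(-15) = 4 + 60 = 64.
sqrt(64) = 8, so x = (-2 ± 8)/2: x = 3 or x = -5.
Collecting all roots found:

x = -5, x = -1, x = 1, x = 3


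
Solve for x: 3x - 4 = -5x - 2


Starting with: 3x - 4 = -5x - 2
Move all x terms to left: (3 + 5)x = -2 + 4
Simplify: 8x = 2
Divide both sides by 8: x = 1/4

x = 1/4


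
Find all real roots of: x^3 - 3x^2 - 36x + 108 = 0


Let p(x) = x^3 - 3x^2 - 36x + 108. By the rational root theorem (leading coefficient 1), any rational root is an integer divisor of 108: try ±1, ±2, ... in turn.
Test x = 1: value = 70 ≠ 0.
Test x = -1: value = 140 ≠ 0.
Test x = 2: value = 32 ≠ 0.
Test x = -2: value = 160 ≠ 0.
Test x = 3: value = 0 ✓, so (x - 3) is a factor.
Synthetic division by (x - 3): bring down 1; 1(3) - 3 = 0; 0(3) - 36 = -36; (-36)(3) + 108 = 0 → quotient x^2 - 36, remainder 0.
Solve the quadratic x^2 - 36 = 0: discriminant = 0^2 - 4(1)(-36) = 0 + 144 = 144.
sqrt(144) = 12, so x = (0 ± 12)/2: x = 6 or x = -6.

x = -6, x = 3, x = 6
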